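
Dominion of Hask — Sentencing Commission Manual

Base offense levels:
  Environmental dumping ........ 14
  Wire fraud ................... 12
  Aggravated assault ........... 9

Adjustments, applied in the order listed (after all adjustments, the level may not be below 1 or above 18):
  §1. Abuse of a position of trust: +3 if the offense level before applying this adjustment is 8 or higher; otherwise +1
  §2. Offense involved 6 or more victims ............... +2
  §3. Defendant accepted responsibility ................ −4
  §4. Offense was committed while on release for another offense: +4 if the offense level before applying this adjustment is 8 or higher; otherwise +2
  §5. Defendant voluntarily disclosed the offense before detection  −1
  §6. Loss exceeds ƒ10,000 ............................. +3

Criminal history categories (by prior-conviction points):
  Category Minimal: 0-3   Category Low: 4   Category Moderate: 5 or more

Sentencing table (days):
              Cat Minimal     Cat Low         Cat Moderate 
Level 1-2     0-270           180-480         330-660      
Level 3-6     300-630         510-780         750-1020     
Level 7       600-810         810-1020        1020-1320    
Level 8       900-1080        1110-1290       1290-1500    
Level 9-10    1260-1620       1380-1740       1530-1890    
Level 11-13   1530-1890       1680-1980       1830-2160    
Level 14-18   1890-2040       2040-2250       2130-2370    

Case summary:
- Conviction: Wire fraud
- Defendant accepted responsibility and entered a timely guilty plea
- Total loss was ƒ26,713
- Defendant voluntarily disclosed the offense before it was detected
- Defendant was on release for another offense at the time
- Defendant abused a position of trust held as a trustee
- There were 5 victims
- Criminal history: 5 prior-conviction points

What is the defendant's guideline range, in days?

Base offense level for wire fraud: 12.
§1 applies (level before this adjustment is 12 ≥ 8, so +3): 12 + 3 = 15.
§2 does not apply.
§3 applies: 15 − 4 = 11.
§4 applies (level before this adjustment is 11 ≥ 8, so +4): 11 + 4 = 15.
§5 applies: 15 − 1 = 14.
§6 applies: 14 + 3 = 17.
Final offense level: 17.
Criminal history: 5 prior points → Category Moderate (5+).
Level 17 falls in the 14-18 band.
Grid: Level 14-18 × Category Moderate = 2130-2370 days.

2130-2370 days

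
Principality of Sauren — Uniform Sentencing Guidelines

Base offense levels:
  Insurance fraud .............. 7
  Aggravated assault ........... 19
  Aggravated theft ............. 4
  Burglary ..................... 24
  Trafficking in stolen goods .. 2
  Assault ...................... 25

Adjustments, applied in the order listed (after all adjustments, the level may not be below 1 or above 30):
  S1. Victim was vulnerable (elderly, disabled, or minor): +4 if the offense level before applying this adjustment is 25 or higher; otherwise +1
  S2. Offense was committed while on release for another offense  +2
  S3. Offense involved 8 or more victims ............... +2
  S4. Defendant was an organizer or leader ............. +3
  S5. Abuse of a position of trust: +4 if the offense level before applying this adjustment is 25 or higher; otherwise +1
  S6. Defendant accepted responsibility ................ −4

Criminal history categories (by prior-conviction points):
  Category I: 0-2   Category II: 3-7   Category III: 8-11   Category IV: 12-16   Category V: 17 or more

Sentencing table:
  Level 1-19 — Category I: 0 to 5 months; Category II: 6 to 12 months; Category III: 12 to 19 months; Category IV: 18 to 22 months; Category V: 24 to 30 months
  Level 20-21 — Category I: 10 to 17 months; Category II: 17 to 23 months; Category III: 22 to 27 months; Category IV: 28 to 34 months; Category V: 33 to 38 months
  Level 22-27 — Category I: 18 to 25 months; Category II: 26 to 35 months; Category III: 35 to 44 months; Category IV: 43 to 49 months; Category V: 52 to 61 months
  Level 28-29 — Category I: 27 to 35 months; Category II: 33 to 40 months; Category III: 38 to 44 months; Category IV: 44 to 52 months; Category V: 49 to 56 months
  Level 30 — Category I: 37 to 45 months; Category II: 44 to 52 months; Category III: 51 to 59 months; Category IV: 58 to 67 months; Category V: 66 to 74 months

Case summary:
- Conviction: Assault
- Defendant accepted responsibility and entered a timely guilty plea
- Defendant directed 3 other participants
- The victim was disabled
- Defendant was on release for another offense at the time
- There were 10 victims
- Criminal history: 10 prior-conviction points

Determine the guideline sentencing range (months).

51-59 months

Base offense level for assault: 25.
S1 applies (level before this adjustment is 25 ≥ 25, so +4): 25 + 4 = 29.
S2 applies: 29 + 2 = 31.
S3 applies: 31 + 2 = 33.
S4 applies: 33 + 3 = 36.
S5 does not apply.
S6 applies: 36 − 4 = 32.
Level 32 exceeds the maximum of 30; capped at 30.
Final offense level: 30.
Criminal history: 10 prior points → Category III (8-11).
Level 30 falls in the 30 band.
Grid: Level 30 × Category III = 51-59 months.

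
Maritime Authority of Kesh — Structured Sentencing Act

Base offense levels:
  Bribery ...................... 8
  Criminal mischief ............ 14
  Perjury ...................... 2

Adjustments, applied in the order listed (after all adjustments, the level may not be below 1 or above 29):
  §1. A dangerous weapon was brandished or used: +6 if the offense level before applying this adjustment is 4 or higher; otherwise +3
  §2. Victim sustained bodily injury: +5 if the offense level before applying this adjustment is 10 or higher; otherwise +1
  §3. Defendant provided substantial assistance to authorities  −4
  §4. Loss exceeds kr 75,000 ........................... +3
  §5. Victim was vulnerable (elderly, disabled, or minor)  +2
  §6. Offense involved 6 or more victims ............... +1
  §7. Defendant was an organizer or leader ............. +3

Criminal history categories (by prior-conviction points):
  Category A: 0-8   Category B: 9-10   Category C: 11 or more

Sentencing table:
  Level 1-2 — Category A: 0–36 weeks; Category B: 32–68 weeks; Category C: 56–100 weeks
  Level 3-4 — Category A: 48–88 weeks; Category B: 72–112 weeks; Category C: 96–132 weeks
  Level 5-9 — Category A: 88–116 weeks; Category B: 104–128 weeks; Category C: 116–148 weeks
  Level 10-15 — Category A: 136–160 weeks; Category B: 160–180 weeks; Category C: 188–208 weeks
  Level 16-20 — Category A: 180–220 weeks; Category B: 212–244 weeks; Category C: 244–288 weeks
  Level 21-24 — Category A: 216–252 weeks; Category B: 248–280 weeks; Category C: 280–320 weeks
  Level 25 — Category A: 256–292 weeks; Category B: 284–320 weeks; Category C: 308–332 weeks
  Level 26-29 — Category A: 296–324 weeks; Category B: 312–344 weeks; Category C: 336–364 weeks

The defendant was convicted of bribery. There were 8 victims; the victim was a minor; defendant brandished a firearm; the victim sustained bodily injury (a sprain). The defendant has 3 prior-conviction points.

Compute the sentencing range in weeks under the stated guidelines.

Base offense level for bribery: 8.
§1 applies (level before this adjustment is 8 ≥ 4, so +6): 8 + 6 = 14.
§2 applies (level before this adjustment is 14 ≥ 10, so +5): 14 + 5 = 19.
§3 does not apply.
§5 applies: 19 + 2 = 21.
§6 applies: 21 + 1 = 22.
§7 does not apply.
Final offense level: 22.
Criminal history: 3 prior points → Category A (0-8).
Level 22 falls in the 21-24 band.
Grid: Level 21-24 × Category A = 216-252 weeks.

216-252 weeks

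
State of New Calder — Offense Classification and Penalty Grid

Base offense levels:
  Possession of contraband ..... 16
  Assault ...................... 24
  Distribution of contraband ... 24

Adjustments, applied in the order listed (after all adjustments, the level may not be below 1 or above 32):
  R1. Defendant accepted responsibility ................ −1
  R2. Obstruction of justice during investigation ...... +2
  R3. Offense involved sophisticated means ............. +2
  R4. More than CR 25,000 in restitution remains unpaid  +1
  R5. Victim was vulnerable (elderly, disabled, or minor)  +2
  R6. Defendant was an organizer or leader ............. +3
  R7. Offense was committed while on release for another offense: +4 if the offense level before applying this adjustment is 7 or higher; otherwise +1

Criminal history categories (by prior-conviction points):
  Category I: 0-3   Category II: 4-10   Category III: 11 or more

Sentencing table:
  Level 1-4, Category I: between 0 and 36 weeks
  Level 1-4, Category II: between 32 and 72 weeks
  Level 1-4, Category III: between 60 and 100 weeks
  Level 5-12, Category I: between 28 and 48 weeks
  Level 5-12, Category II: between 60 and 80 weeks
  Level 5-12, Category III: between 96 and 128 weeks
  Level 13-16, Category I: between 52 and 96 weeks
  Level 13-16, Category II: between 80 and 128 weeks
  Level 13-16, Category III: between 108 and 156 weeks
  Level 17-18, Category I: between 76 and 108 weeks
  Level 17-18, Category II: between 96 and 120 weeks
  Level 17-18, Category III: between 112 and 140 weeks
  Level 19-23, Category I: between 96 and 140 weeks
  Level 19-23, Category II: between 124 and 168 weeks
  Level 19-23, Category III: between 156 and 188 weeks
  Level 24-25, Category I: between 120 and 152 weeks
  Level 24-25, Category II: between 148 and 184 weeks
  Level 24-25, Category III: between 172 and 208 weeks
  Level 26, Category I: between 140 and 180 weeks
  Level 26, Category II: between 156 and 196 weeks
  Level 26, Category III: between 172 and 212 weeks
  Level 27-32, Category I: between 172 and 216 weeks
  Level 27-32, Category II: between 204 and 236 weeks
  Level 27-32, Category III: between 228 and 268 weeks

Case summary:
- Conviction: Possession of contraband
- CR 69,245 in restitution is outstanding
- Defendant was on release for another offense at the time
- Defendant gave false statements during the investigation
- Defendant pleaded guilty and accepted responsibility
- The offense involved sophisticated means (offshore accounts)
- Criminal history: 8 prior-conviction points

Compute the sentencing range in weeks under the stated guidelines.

148-184 weeks

Base offense level for possession of contraband: 16.
R1 applies: 16 − 1 = 15.
R2 applies: 15 + 2 = 17.
R3 applies: 17 + 2 = 19.
R4 applies: 19 + 1 = 20.
R5 does not apply.
R7 applies (level before this adjustment is 20 ≥ 7, so +4): 20 + 4 = 24.
Final offense level: 24.
Criminal history: 8 prior points → Category II (4-10).
Level 24 falls in the 24-25 band.
Grid: Level 24-25 × Category II = 148-184 weeks.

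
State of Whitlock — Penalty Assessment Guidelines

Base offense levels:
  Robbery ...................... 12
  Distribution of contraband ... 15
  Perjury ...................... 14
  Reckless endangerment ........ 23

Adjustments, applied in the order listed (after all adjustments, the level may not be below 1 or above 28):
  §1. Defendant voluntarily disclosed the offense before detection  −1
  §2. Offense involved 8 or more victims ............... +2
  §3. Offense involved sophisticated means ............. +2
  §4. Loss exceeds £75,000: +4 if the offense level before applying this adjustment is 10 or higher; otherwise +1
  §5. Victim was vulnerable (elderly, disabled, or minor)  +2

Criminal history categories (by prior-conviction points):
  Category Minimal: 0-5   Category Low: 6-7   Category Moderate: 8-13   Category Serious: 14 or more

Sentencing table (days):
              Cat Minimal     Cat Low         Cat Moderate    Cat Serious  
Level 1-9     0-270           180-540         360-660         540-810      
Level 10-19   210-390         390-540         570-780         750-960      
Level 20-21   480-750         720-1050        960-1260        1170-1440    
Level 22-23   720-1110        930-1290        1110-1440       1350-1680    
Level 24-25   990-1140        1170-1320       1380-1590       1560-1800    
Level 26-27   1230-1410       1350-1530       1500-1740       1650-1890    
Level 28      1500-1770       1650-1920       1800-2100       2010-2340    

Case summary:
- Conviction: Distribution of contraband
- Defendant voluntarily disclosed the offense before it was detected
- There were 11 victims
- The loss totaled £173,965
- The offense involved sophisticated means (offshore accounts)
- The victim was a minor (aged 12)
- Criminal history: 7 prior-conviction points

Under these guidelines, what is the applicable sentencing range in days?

1170-1320 days

Base offense level for distribution of contraband: 15.
§1 applies: 15 − 1 = 14.
§2 applies: 14 + 2 = 16.
§3 applies: 16 + 2 = 18.
§4 applies (level before this adjustment is 18 ≥ 10, so +4): 18 + 4 = 22.
§5 applies: 22 + 2 = 24.
Final offense level: 24.
Criminal history: 7 prior points → Category Low (6-7).
Level 24 falls in the 24-25 band.
Grid: Level 24-25 × Category Low = 1170-1320 days.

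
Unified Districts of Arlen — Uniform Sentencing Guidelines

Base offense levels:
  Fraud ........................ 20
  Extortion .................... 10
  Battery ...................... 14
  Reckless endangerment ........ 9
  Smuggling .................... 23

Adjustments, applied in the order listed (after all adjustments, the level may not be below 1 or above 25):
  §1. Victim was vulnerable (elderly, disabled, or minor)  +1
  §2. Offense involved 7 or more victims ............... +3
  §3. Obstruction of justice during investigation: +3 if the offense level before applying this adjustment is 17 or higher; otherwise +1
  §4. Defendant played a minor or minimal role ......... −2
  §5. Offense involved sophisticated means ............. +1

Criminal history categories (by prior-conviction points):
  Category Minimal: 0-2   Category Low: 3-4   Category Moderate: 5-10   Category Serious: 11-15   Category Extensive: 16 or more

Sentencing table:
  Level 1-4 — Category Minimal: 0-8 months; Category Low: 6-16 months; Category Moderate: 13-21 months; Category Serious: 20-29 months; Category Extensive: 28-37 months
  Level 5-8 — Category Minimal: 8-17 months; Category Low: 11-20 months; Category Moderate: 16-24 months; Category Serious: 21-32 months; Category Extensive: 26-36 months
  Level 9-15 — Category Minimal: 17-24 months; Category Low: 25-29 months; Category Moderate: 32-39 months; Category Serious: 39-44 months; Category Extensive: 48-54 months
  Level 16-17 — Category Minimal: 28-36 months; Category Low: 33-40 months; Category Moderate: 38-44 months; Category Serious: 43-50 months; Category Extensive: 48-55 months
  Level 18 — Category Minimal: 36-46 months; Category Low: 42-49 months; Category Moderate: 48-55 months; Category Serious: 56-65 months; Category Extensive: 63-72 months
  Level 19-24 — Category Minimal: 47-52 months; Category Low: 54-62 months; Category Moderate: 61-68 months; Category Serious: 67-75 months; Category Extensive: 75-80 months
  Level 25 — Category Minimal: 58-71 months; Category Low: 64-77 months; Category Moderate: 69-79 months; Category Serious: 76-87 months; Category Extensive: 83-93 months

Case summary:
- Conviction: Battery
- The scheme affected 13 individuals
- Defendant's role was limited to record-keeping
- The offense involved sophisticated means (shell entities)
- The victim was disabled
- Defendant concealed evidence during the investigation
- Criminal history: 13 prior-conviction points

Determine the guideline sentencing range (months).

67-75 months

Base offense level for battery: 14.
§1 applies: 14 + 1 = 15.
§2 applies: 15 + 3 = 18.
§3 applies (level before this adjustment is 18 ≥ 17, so +3): 18 + 3 = 21.
§4 applies: 21 − 2 = 19.
§5 applies: 19 + 1 = 20.
Final offense level: 20.
Criminal history: 13 prior points → Category Serious (11-15).
Level 20 falls in the 19-24 band.
Grid: Level 19-24 × Category Serious = 67-75 months.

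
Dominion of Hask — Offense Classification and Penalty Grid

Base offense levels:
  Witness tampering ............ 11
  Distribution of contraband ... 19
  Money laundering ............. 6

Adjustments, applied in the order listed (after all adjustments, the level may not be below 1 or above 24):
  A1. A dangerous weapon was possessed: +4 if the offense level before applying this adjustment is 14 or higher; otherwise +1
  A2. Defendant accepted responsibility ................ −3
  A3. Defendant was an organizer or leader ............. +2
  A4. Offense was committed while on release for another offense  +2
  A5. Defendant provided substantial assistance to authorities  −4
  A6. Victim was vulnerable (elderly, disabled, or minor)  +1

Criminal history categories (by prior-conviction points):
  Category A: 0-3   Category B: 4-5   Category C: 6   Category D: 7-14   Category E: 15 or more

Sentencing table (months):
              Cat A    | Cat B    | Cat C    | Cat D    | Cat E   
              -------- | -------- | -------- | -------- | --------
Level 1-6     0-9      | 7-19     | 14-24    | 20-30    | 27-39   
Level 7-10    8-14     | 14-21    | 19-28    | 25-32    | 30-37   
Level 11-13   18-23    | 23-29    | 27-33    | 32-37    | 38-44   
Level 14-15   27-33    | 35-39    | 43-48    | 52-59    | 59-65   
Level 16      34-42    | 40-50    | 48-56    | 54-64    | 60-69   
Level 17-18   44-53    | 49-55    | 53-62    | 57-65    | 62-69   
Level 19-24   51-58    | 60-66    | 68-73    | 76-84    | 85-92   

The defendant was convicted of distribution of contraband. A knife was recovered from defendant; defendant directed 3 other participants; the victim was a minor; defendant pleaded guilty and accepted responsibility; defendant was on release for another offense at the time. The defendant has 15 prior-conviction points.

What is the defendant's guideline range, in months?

Base offense level for distribution of contraband: 19.
A1 applies (level before this adjustment is 19 ≥ 14, so +4): 19 + 4 = 23.
A2 applies: 23 − 3 = 20.
A3 applies: 20 + 2 = 22.
A4 applies: 22 + 2 = 24.
A6 applies: 24 + 1 = 25.
Level 25 exceeds the maximum of 24; capped at 24.
Final offense level: 24.
Criminal history: 15 prior points → Category E (15+).
Level 24 falls in the 19-24 band.
Grid: Level 19-24 × Category E = 85-92 months.

85-92 months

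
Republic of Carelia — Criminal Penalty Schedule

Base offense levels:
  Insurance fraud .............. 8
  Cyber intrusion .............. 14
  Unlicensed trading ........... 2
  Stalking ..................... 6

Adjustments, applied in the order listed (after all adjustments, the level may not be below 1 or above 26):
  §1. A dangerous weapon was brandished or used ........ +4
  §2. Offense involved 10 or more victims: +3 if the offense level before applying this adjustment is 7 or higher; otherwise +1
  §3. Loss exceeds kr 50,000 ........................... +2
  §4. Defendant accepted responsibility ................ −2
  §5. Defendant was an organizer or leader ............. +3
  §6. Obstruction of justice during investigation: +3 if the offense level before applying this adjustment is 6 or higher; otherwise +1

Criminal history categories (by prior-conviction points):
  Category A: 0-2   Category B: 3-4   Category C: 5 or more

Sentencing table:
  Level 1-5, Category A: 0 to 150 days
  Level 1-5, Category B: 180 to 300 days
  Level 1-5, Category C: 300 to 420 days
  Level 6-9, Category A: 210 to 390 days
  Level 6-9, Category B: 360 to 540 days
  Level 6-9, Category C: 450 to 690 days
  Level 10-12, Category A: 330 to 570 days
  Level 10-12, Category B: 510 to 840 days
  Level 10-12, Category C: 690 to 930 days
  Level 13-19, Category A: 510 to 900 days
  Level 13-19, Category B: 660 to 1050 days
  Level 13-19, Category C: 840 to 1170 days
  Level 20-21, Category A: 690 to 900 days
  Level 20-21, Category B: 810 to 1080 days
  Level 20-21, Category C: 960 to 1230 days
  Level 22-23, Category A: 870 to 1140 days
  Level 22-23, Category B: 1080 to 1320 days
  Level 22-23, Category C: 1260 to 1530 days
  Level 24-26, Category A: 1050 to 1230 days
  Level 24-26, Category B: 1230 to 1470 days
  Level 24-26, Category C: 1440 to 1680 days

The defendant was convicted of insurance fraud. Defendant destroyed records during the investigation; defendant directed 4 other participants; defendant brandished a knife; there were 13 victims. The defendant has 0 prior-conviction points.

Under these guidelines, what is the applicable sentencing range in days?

Base offense level for insurance fraud: 8.
§1 applies: 8 + 4 = 12.
§2 applies (level before this adjustment is 12 ≥ 7, so +3): 12 + 3 = 15.
§3 does not apply.
§5 applies: 15 + 3 = 18.
§6 applies (level before this adjustment is 18 ≥ 6, so +3): 18 + 3 = 21.
Final offense level: 21.
Criminal history: 0 prior points → Category A (0-2).
Level 21 falls in the 20-21 band.
Grid: Level 20-21 × Category A = 690-900 days.

690-900 days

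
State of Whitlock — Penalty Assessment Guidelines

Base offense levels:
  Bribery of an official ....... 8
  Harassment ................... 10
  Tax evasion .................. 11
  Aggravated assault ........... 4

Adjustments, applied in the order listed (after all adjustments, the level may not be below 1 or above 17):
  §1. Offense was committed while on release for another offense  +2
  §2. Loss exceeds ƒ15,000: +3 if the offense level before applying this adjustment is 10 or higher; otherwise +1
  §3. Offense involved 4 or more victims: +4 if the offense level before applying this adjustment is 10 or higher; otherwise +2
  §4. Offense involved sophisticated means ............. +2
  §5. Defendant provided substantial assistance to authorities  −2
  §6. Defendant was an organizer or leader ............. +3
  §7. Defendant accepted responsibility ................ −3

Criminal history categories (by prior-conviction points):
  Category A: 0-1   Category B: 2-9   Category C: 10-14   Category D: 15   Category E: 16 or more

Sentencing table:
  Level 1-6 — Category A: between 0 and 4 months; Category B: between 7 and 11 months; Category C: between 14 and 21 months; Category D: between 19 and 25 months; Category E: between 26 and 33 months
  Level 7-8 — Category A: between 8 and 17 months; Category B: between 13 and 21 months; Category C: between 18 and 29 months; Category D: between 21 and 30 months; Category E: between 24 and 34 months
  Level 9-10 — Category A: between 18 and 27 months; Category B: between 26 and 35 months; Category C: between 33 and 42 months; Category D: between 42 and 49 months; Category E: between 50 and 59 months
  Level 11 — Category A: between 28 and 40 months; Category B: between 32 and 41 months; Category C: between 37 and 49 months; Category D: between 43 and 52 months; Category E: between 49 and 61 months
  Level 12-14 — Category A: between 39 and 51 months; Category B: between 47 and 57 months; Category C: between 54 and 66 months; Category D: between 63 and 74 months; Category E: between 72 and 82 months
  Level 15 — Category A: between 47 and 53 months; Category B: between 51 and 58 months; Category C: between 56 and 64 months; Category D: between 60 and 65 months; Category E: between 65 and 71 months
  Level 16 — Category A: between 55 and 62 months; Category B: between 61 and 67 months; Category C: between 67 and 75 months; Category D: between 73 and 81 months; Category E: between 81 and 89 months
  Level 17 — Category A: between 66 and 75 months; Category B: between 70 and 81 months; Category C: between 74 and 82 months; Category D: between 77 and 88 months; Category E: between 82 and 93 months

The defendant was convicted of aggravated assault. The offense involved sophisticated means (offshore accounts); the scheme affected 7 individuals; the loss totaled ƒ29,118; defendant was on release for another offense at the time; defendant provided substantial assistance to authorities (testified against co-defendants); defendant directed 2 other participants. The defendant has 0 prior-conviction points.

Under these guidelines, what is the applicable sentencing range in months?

Base offense level for aggravated assault: 4.
§1 applies: 4 + 2 = 6.
§2 applies (level before this adjustment is 6 < 10, so +1): 6 + 1 = 7.
§3 applies (level before this adjustment is 7 < 10, so +2): 7 + 2 = 9.
§4 applies: 9 + 2 = 11.
§5 applies: 11 − 2 = 9.
§6 applies: 9 + 3 = 12.
Final offense level: 12.
Criminal history: 0 prior points → Category A (0-1).
Level 12 falls in the 12-14 band.
Grid: Level 12-14 × Category A = 39-51 months.

39-51 months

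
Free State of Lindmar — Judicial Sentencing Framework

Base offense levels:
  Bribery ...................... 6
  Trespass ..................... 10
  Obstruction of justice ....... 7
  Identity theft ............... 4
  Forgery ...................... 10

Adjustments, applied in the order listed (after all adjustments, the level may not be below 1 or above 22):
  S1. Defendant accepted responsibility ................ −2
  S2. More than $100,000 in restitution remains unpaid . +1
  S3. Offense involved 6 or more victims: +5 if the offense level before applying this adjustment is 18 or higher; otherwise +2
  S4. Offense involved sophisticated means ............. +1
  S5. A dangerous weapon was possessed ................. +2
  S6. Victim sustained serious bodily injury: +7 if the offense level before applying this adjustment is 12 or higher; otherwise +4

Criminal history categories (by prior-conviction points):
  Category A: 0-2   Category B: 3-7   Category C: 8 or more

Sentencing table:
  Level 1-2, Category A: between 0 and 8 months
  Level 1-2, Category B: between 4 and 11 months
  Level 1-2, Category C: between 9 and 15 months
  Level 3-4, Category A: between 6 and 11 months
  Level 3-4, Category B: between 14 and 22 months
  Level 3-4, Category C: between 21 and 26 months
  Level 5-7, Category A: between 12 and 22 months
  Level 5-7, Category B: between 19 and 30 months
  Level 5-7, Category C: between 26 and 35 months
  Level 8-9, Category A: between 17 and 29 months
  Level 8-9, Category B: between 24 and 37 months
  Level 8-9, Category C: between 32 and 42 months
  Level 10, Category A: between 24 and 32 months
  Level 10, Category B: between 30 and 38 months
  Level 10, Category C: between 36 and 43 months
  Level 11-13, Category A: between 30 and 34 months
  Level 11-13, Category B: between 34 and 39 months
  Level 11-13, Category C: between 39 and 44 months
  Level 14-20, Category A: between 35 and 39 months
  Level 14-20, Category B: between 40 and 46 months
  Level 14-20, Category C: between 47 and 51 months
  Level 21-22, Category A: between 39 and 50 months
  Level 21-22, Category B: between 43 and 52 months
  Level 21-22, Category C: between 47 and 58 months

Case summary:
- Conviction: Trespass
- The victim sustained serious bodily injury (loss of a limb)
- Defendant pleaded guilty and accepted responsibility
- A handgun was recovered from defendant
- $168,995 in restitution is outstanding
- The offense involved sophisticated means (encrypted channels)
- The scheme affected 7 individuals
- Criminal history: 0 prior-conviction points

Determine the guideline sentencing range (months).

Base offense level for trespass: 10.
S1 applies: 10 − 2 = 8.
S2 applies: 8 + 1 = 9.
S3 applies (level before this adjustment is 9 < 18, so +2): 9 + 2 = 11.
S4 applies: 11 + 1 = 12.
S5 applies: 12 + 2 = 14.
S6 applies (level before this adjustment is 14 ≥ 12, so +7): 14 + 7 = 21.
Final offense level: 21.
Criminal history: 0 prior points → Category A (0-2).
Level 21 falls in the 21-22 band.
Grid: Level 21-22 × Category A = 39-50 months.

39-50 months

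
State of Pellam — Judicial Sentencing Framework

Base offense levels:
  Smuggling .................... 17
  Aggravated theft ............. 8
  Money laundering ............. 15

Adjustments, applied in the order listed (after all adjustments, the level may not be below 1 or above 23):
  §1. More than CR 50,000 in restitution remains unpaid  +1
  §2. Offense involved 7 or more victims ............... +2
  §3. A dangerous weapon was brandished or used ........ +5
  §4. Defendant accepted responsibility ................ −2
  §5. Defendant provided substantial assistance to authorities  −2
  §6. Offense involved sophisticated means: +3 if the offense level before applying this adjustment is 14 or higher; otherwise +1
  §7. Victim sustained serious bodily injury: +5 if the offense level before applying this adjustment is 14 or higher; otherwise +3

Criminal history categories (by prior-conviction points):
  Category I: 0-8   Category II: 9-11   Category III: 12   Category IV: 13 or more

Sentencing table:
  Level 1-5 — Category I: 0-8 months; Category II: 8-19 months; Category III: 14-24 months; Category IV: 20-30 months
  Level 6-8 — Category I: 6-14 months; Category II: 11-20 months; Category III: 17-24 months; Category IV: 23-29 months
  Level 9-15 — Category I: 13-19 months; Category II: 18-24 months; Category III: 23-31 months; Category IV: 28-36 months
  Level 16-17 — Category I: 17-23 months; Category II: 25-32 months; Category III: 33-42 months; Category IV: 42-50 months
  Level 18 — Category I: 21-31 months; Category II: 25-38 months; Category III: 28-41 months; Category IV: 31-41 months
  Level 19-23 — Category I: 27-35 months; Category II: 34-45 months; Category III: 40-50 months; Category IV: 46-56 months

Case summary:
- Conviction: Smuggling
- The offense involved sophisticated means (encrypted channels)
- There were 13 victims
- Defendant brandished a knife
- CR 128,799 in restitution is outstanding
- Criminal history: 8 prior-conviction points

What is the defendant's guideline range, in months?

Base offense level for smuggling: 17.
§1 applies: 17 + 1 = 18.
§2 applies: 18 + 2 = 20.
§3 applies: 20 + 5 = 25.
§4 does not apply.
§5 does not apply.
§6 applies (level before this adjustment is 25 ≥ 14, so +3): 25 + 3 = 28.
Level 28 exceeds the maximum of 23; capped at 23.
Final offense level: 23.
Criminal history: 8 prior points → Category I (0-8).
Level 23 falls in the 19-23 band.
Grid: Level 19-23 × Category I = 27-35 months.

27-35 months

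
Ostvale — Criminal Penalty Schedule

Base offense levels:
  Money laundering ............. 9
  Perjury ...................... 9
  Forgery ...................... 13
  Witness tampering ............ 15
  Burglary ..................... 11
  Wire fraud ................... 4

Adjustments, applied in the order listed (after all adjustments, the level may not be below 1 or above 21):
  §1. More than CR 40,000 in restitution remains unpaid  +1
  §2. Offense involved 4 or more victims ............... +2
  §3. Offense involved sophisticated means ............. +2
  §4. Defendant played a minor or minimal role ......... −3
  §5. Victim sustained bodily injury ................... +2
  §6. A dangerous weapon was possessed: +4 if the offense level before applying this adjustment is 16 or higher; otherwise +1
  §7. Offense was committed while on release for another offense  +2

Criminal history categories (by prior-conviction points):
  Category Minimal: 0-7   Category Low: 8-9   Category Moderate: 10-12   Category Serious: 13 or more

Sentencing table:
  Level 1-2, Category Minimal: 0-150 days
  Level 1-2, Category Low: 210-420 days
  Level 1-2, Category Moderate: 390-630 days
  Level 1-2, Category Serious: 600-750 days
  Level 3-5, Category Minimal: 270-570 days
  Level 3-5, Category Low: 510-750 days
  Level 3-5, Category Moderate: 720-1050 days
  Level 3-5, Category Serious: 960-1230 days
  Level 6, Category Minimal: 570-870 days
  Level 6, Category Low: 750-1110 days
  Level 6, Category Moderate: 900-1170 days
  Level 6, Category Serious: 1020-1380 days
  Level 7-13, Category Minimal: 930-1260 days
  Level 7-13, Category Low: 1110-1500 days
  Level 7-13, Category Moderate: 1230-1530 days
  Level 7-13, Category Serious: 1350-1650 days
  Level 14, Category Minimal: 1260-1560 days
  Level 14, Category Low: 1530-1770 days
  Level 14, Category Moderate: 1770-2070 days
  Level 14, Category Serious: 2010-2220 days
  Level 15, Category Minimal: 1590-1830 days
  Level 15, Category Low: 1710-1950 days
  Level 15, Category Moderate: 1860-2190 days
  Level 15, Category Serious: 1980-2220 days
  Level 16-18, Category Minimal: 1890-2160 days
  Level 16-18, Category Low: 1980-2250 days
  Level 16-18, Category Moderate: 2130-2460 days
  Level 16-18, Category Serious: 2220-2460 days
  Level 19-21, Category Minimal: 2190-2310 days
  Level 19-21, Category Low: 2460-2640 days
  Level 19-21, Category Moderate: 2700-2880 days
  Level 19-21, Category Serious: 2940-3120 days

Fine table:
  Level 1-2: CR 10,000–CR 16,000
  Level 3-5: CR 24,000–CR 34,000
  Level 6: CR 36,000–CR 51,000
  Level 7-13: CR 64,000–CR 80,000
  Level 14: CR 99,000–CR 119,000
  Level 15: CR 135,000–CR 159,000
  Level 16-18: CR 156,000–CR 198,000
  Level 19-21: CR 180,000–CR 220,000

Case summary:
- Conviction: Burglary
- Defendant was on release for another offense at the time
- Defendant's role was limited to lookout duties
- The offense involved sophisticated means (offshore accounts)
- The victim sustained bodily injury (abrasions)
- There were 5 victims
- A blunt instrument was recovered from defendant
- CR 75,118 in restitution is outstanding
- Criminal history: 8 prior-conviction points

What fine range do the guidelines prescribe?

Base offense level for burglary: 11.
§1 applies: 11 + 1 = 12.
§2 applies: 12 + 2 = 14.
§3 applies: 14 + 2 = 16.
§4 applies: 16 − 3 = 13.
§5 applies: 13 + 2 = 15.
§6 applies (level before this adjustment is 15 < 16, so +1): 15 + 1 = 16.
§7 applies: 16 + 2 = 18.
Final offense level: 18.
Level 18 falls in the 16-18 band.
Fine table: Level 16-18 → CR 156,000–CR 198,000.

CR 156,000–CR 198,000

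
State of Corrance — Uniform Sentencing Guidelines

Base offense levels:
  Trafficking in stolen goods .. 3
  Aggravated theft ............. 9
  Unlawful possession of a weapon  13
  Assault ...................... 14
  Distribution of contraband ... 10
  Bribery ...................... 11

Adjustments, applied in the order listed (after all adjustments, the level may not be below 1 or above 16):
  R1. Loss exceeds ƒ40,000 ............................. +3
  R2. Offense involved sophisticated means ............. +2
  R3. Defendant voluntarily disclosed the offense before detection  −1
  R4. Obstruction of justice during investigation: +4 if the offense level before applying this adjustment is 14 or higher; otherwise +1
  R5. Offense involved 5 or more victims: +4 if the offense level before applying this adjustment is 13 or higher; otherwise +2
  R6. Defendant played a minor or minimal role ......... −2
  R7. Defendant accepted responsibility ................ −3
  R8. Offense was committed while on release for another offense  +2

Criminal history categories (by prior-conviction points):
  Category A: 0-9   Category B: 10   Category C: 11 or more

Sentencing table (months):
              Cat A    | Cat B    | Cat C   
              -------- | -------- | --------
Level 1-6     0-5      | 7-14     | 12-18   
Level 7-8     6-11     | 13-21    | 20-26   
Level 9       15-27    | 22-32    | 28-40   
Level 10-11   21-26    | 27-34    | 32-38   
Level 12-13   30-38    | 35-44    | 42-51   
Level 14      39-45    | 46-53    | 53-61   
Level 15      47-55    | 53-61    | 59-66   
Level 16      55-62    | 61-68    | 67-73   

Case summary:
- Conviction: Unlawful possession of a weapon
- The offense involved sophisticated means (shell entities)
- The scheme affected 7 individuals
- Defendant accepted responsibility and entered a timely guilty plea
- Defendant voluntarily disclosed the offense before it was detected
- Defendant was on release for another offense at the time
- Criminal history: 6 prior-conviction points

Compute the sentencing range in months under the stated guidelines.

55-62 months

Base offense level for unlawful possession of a weapon: 13.
R2 applies: 13 + 2 = 15.
R3 applies: 15 − 1 = 14.
R4 does not apply.
R5 applies (level before this adjustment is 14 ≥ 13, so +4): 14 + 4 = 18.
R6 does not apply.
R7 applies: 18 − 3 = 15.
R8 applies: 15 + 2 = 17.
Level 17 exceeds the maximum of 16; capped at 16.
Final offense level: 16.
Criminal history: 6 prior points → Category A (0-9).
Level 16 falls in the 16 band.
Grid: Level 16 × Category A = 55-62 months.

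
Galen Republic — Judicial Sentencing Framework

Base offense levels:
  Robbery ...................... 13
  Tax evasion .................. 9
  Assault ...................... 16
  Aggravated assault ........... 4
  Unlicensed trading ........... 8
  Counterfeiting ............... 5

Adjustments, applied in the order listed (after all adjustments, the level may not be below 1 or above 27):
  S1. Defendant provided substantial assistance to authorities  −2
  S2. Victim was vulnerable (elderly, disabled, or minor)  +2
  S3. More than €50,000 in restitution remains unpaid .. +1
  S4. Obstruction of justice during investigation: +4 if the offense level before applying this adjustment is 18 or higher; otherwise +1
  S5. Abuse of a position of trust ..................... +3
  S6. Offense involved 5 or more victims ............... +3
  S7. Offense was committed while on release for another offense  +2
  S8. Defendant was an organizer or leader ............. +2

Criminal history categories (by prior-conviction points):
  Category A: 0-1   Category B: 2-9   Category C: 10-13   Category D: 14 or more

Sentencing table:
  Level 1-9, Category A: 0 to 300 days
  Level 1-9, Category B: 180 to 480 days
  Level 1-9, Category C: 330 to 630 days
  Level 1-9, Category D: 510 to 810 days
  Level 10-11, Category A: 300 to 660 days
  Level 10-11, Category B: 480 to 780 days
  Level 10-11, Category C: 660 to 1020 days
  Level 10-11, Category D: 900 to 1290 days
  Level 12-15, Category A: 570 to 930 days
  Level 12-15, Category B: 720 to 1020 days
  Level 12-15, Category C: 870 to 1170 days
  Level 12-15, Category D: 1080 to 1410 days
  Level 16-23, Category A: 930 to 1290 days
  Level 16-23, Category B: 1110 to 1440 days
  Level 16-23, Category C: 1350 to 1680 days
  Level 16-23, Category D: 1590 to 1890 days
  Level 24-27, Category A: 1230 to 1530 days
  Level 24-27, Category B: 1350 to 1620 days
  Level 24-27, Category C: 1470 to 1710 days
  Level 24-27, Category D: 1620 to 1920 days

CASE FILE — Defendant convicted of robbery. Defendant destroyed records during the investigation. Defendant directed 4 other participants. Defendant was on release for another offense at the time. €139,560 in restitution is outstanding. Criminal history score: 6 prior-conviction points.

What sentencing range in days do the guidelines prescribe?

Base offense level for robbery: 13.
S3 applies: 13 + 1 = 14.
S4 applies (level before this adjustment is 14 < 18, so +1): 14 + 1 = 15.
S5 does not apply.
S7 applies: 15 + 2 = 17.
S8 applies: 17 + 2 = 19.
Final offense level: 19.
Criminal history: 6 prior points → Category B (2-9).
Level 19 falls in the 16-23 band.
Grid: Level 16-23 × Category B = 1110-1440 days.

1110-1440 days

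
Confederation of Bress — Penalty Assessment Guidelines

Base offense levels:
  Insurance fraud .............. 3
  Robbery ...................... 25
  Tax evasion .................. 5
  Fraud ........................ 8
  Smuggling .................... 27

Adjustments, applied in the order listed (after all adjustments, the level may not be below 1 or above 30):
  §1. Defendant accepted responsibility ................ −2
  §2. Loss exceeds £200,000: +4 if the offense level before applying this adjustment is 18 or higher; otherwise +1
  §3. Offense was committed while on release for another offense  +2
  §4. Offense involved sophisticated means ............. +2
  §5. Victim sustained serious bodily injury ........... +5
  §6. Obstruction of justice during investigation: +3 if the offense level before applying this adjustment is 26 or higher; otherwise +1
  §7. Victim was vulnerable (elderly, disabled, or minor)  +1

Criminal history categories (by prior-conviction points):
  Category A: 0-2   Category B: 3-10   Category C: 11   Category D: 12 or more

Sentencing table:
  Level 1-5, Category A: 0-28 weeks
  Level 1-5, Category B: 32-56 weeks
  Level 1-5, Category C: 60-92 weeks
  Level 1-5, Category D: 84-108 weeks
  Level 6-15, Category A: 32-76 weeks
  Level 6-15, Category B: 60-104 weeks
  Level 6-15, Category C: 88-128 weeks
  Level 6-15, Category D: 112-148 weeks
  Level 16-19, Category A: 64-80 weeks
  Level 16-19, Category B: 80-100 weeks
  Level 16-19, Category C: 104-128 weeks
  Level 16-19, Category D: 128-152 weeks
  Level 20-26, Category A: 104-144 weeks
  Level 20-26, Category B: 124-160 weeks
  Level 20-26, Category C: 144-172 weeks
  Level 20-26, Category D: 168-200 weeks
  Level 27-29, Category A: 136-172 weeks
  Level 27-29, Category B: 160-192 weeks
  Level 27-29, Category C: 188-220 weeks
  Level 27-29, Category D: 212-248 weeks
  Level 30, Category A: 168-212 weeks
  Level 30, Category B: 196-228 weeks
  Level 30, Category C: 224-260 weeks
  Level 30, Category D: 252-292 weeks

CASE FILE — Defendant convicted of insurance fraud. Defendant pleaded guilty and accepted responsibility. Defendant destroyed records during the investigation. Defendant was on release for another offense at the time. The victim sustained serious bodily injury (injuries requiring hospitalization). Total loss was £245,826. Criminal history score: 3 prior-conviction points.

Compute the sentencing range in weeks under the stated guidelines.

60-104 weeks

Base offense level for insurance fraud: 3.
§1 applies: 3 − 2 = 1.
§2 applies (level before this adjustment is 1 < 18, so +1): 1 + 1 = 2.
§3 applies: 2 + 2 = 4.
§5 applies: 4 + 5 = 9.
§6 applies (level before this adjustment is 9 < 26, so +1): 9 + 1 = 10.
§7 does not apply.
Final offense level: 10.
Criminal history: 3 prior points → Category B (3-10).
Level 10 falls in the 6-15 band.
Grid: Level 6-15 × Category B = 60-104 weeks.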